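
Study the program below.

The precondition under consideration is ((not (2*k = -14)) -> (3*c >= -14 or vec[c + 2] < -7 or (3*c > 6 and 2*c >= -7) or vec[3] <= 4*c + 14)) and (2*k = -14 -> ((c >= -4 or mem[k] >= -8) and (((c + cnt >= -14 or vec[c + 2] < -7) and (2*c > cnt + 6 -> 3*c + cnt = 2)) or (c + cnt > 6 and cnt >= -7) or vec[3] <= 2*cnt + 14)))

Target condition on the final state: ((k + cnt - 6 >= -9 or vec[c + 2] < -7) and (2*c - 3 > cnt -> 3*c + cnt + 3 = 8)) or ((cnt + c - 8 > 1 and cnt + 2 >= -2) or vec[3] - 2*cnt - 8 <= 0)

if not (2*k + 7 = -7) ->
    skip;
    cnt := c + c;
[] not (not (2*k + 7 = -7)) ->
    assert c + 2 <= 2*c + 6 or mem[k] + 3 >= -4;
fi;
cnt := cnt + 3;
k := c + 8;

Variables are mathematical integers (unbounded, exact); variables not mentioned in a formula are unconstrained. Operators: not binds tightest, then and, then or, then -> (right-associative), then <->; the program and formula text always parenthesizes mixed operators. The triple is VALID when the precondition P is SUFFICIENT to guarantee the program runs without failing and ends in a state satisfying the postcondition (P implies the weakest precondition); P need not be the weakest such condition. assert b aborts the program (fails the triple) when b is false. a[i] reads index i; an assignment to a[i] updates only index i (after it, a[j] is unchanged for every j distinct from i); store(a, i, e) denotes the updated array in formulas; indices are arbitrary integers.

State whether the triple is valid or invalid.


Working backward. After the program, the postcondition ((k + cnt - 6 >= -9 or vec[c + 2] < -7) and (2*c - 3 > cnt -> 3*c + cnt + 3 = 8)) or ((cnt + c - 8 > 1 and cnt + 2 >= -2) or vec[3] - 2*cnt - 8 <= 0) must hold; in canonical form it is ((cnt + k >= -3 or vec[c + 2] < -7) and (2*c > cnt + 3 -> 3*c + cnt = 5)) or (c + cnt > 9 and cnt >= -4) or vec[3] <= 2*cnt + 8.
Before k := c + 8: ((c + cnt >= -11 or vec[c + 2] < -7) and (2*c > cnt + 3 -> 3*c + cnt = 5)) or (c + cnt > 9 and cnt >= -4) or vec[3] <= 2*cnt + 8
Before cnt := cnt + 3: ((c + cnt >= -14 or vec[c + 2] < -7) and (2*c > cnt + 6 -> 3*c + cnt = 2)) or (c + cnt > 6 and cnt >= -7) or vec[3] <= 2*cnt + 14
Then branch requires 3*c >= -14 or vec[c + 2] < -7 or (3*c > 6 and 2*c >= -7) or vec[3] <= 4*c + 14; else branch requires (c >= -4 or mem[k] >= -7) and (((c + cnt >= -14 or vec[c + 2] < -7) and (2*c > cnt + 6 -> 3*c + cnt = 2)) or (c + cnt > 6 and cnt >= -7) or vec[3] <= 2*cnt + 14).
Before the if: ((not (2*k = -14)) -> (3*c >= -14 or vec[c + 2] < -7 or (3*c > 6 and 2*c >= -7) or vec[3] <= 4*c + 14)) and (2*k = -14 -> ((c >= -4 or mem[k] >= -7) and (((c + cnt >= -14 or vec[c + 2] < -7) and (2*c > cnt + 6 -> 3*c + cnt = 2)) or (c + cnt > 6 and cnt >= -7) or vec[3] <= 2*cnt + 14)))
The weakest precondition is ((not (2*k = -14)) -> (3*c >= -14 or vec[c + 2] < -7 or (3*c > 6 and 2*c >= -7) or vec[3] <= 4*c + 14)) and (2*k = -14 -> ((c >= -4 or mem[k] >= -7) and (((c + cnt >= -14 or vec[c + 2] < -7) and (2*c > cnt + 6 -> 3*c + cnt = 2)) or (c + cnt > 6 and cnt >= -7) or vec[3] <= 2*cnt + 14))).
Check whether ((not (2*k = -14)) -> (3*c >= -14 or vec[c + 2] < -7 or (3*c > 6 and 2*c >= -7) or vec[3] <= 4*c + 14)) and (2*k = -14 -> ((c >= -4 or mem[k] >= -8) and (((c + cnt >= -14 or vec[c + 2] < -7) and (2*c > cnt + 6 -> 3*c + cnt = 2)) or (c + cnt > 6 and cnt >= -7) or vec[3] <= 2*cnt + 14))) implies it.
Countermodel: at the initial state c = -5, cnt = 12, k = -7, mem = {[-7] = -8, [-3] = -8, [3] = -8, elsewhere -8}, vec = {[-7] = 0, [-3] = 0, [3] = 0, elsewhere 0}, the precondition holds but the weakest precondition fails.
Answer: invalid


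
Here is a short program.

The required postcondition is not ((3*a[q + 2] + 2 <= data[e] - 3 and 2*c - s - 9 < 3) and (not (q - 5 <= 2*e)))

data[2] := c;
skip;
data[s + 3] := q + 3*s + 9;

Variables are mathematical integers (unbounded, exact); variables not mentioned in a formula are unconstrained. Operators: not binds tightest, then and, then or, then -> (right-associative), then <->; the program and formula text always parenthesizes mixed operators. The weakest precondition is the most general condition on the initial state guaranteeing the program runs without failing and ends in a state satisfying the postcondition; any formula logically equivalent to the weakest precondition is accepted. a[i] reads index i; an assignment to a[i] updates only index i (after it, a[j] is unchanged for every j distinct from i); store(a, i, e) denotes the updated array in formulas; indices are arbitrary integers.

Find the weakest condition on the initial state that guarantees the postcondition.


Working backward. After the program, the postcondition not ((3*a[q + 2] + 2 <= data[e] - 3 and 2*c - s - 9 < 3) and (not (q - 5 <= 2*e))) must hold; in canonical form it is not (3*a[q + 2] <= data[e] - 5 and 2*c < s + 12 and (not (q <= 2*e + 5))).
Before data[s + 3] := q + 3*s + 9: not (3*a[q + 2] <= store(data, s + 3, q + 3*s + 9)[e] - 5 and 2*c < s + 12 and (not (q <= 2*e + 5)))
Before skip: not (3*a[q + 2] <= store(data, s + 3, q + 3*s + 9)[e] - 5 and 2*c < s + 12 and (not (q <= 2*e + 5)))
Before data[2] := c: not (3*a[q + 2] <= store(store(data, 2, c), s + 3, q + 3*s + 9)[e] - 5 and 2*c < s + 12 and (not (q <= 2*e + 5)))
Answer: WP = not (3*a[q + 2] <= store(store(data, 2, c), s + 3, q + 3*s + 9)[e] - 5 and 2*c < s + 12 and (not (q <= 2*e + 5)))


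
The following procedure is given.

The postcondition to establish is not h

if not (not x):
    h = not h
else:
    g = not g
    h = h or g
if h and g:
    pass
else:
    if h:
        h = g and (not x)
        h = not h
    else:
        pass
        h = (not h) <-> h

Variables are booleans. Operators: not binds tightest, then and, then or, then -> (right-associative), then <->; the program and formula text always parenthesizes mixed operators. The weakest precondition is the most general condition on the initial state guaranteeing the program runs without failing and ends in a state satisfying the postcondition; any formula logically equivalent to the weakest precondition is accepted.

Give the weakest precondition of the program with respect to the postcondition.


Working backward. After the program, not h must hold.
Then branch requires not h; else branch requires (h -> (g and (not x))) and ((not h) -> (not ((not h) <-> h))).
Before the if: ((h and g) -> (not h)) and ((not (h and g)) -> ((h -> (g and (not x))) and ((not h) -> (not ((not h) <-> h)))))
Then branch requires (((not h) and g) -> h) and ((not ((not h) and g)) -> (((not h) -> (g and (not x))) and (h -> (not (h <-> (not h)))))); else branch requires (((h or (not g)) and (not g)) -> (not (h or (not g)))) and ((not ((h or (not g)) and (not g))) -> (((h or (not g)) -> ((not g) and (not x))) and ((not (h or (not g))) -> (not ((not (h or (not g))) <-> (h or (not g))))))).
Before the if: (x -> ((((not h) and g) -> h) and ((not ((not h) and g)) -> (((not h) -> (g and (not x))) and (h -> (not (h <-> (not h)))))))) and ((not x) -> ((((h or (not g)) and (not g)) -> (not (h or (not g)))) and ((not ((h or (not g)) and (not g))) -> (((h or (not g)) -> ((not g) and (not x))) and ((not (h or (not g))) -> (not ((not (h or (not g))) <-> (h or (not g)))))))))
Answer: WP = (x -> ((((not h) and g) -> h) and ((not ((not h) and g)) -> (((not h) -> (g and (not x))) and (h -> (not (h <-> (not h)))))))) and ((not x) -> ((((h or (not g)) and (not g)) -> (not (h or (not g)))) and ((not ((h or (not g)) and (not g))) -> (((h or (not g)) -> ((not g) and (not x))) and ((not (h or (not g))) -> (not ((not (h or (not g))) <-> (h or (not g)))))))))


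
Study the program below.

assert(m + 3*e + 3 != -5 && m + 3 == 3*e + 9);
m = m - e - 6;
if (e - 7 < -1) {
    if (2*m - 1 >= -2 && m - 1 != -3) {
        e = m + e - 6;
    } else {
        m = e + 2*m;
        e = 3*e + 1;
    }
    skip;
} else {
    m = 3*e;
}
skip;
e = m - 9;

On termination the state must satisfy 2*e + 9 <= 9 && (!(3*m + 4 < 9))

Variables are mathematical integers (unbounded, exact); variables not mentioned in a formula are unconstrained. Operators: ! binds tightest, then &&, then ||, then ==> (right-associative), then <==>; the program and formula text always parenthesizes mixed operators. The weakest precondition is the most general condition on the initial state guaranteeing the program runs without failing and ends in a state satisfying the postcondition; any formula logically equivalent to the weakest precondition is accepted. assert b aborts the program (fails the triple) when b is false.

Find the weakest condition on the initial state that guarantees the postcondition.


Working backward. After the program, the postcondition 2*e + 9 <= 9 && (!(3*m + 4 < 9)) must hold; in canonical form it is 2*e <= 0 && (!(3*m < 5)).
Before e := m - 9: 2*m <= 18 && (!(3*m < 5))
Before skip: 2*m <= 18 && (!(3*m < 5))
Then branch requires ((2*m >= -1 && m != -2) ==> (2*m <= 18 && (!(3*m < 5)))) && ((!(2*m >= -1 && m != -2)) ==> (2*e + 4*m <= 18 && (!(3*e + 6*m < 5)))); else branch requires 6*e <= 18 && (!(9*e < 5)).
Before the if: (e < 6 ==> (((2*m >= -1 && m != -2) ==> (2*m <= 18 && (!(3*m < 5)))) && ((!(2*m >= -1 && m != -2)) ==> (2*e + 4*m <= 18 && (!(3*e + 6*m < 5)))))) && ((!(e < 6)) ==> (6*e <= 18 && (!(9*e < 5))))
Before m := m - e - 6: (e < 6 ==> (((2*m >= 2*e + 11 && m != e + 4) ==> (2*m <= 2*e + 30 && (!(3*m < 3*e + 23)))) && ((!(2*m >= 2*e + 11 && m != e + 4)) ==> (4*m <= 2*e + 42 && (!(6*m < 3*e + 41)))))) && ((!(e < 6)) ==> (6*e <= 18 && (!(9*e < 5))))
Before assert m + 3*e + 3 != -5 && m + 3 == 3*e + 9: 3*e + m != -8 && m == 3*e + 6 && (e < 6 ==> (((2*m >= 2*e + 11 && m != e + 4) ==> (2*m <= 2*e + 30 && (!(3*m < 3*e + 23)))) && ((!(2*m >= 2*e + 11 && m != e + 4)) ==> (4*m <= 2*e + 42 && (!(6*m < 3*e + 41)))))) && ((!(e < 6)) ==> (6*e <= 18 && (!(9*e < 5))))
Answer: WP = 3*e + m != -8 && m == 3*e + 6 && (e < 6 ==> (((2*m >= 2*e + 11 && m != e + 4) ==> (2*m <= 2*e + 30 && (!(3*m < 3*e + 23)))) && ((!(2*m >= 2*e + 11 && m != e + 4)) ==> (4*m <= 2*e + 42 && (!(6*m < 3*e + 41)))))) && ((!(e < 6)) ==> (6*e <= 18 && (!(9*e < 5))))


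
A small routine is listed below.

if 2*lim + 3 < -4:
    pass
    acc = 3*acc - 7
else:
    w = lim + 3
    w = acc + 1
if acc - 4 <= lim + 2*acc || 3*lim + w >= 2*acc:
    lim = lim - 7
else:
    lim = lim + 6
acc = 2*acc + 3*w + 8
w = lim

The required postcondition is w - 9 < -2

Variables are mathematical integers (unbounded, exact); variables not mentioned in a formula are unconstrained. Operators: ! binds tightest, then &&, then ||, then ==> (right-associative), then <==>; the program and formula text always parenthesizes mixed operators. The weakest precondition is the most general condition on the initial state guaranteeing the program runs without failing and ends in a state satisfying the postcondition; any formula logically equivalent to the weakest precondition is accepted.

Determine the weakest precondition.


Working backward. After the program, the postcondition w - 9 < -2 must hold; in canonical form it is w < 7.
Before w := lim: lim < 7
Before acc := 2*acc + 3*w + 8: lim < 7
Then branch requires lim < 14; else branch requires lim < 1.
Before the if: ((acc + lim >= -4 || 3*lim + w >= 2*acc) ==> lim < 14) && ((!(acc + lim >= -4 || 3*lim + w >= 2*acc)) ==> lim < 1)
Then branch requires ((3*acc + lim >= 3 || 3*lim + w >= 6*acc - 14) ==> lim < 14) && ((!(3*acc + lim >= 3 || 3*lim + w >= 6*acc - 14)) ==> lim < 1); else branch requires ((acc + lim >= -4 || 3*lim >= acc - 1) ==> lim < 14) && ((!(acc + lim >= -4 || 3*lim >= acc - 1)) ==> lim < 1).
Before the if: (2*lim < -7 ==> (((3*acc + lim >= 3 || 3*lim + w >= 6*acc - 14) ==> lim < 14) && ((!(3*acc + lim >= 3 || 3*lim + w >= 6*acc - 14)) ==> lim < 1))) && ((!(2*lim < -7)) ==> (((acc + lim >= -4 || 3*lim >= acc - 1) ==> lim < 14) && ((!(acc + lim >= -4 || 3*lim >= acc - 1)) ==> lim < 1)))
Answer: WP = (2*lim < -7 ==> (((3*acc + lim >= 3 || 3*lim + w >= 6*acc - 14) ==> lim < 14) && ((!(3*acc + lim >= 3 || 3*lim + w >= 6*acc - 14)) ==> lim < 1))) && ((!(2*lim < -7)) ==> (((acc + lim >= -4 || 3*lim >= acc - 1) ==> lim < 14) && ((!(acc + lim >= -4 || 3*lim >= acc - 1)) ==> lim < 1)))


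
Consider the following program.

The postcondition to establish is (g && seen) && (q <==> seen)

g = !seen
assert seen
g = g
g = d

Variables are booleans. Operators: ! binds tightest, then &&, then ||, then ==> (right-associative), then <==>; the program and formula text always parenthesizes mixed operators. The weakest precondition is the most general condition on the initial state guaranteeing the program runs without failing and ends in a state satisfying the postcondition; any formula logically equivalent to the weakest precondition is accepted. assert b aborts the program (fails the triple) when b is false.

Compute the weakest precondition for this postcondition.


Working backward. After the program, the postcondition (g && seen) && (q <==> seen) must hold; in canonical form it is g && seen && (q <==> seen).
Before g := d: d && seen && (q <==> seen)
Before g := g: d && seen && (q <==> seen)
Before assert seen: seen && d && (q <==> seen)
Before g := !seen: seen && d && (q <==> seen)
Answer: WP = seen && d && (q <==> seen)


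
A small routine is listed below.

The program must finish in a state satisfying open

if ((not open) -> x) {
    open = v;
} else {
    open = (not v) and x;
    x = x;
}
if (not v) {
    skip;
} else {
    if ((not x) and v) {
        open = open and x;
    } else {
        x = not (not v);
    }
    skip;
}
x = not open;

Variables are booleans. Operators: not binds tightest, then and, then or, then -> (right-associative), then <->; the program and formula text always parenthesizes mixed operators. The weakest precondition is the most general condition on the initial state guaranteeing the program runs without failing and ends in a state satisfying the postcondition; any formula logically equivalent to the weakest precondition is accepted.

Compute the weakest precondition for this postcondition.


Working backward. After the program, open must hold.
Before x := not open: open
Then branch requires open; else branch requires (((not x) and v) -> (open and x)) and ((not ((not x) and v)) -> open).
Before the if: ((not v) -> open) and (v -> ((((not x) and v) -> (open and x)) and ((not ((not x) and v)) -> open)))
Then branch requires ((not v) -> v) and (v -> ((((not x) and v) -> (v and x)) and ((not ((not x) and v)) -> v))); else branch requires ((not v) -> ((not v) and x)) and (v -> ((((not x) and v) -> ((not v) and x)) and ((not ((not x) and v)) -> ((not v) and x)))).
Before the if: (((not open) -> x) -> (((not v) -> v) and (v -> ((((not x) and v) -> (v and x)) and ((not ((not x) and v)) -> v))))) and ((not ((not open) -> x)) -> (((not v) -> ((not v) and x)) and (v -> ((((not x) and v) -> ((not v) and x)) and ((not ((not x) and v)) -> ((not v) and x))))))
Answer: WP = (((not open) -> x) -> (((not v) -> v) and (v -> ((((not x) and v) -> (v and x)) and ((not ((not x) and v)) -> v))))) and ((not ((not open) -> x)) -> (((not v) -> ((not v) and x)) and (v -> ((((not x) and v) -> ((not v) and x)) and ((not ((not x) and v)) -> ((not v) and x))))))


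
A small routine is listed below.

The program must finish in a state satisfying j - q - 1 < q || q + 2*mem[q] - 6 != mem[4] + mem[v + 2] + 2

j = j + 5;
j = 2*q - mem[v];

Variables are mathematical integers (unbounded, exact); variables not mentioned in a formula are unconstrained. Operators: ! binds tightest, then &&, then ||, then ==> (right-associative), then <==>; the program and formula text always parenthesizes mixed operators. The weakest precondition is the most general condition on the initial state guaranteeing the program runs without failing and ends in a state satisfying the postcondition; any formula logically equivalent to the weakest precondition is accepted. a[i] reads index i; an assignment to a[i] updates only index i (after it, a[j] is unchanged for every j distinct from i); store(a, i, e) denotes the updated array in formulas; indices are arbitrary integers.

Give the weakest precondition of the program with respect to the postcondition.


Working backward. After the program, the postcondition j - q - 1 < q || q + 2*mem[q] - 6 != mem[4] + mem[v + 2] + 2 must hold; in canonical form it is j < 2*q + 1 || 2*mem[q] + q != mem[v + 2] + mem[4] + 8.
Before j := 2*q - mem[v]: mem[v] > -1 || 2*mem[q] + q != mem[v + 2] + mem[4] + 8
Before j := j + 5: mem[v] > -1 || 2*mem[q] + q != mem[v + 2] + mem[4] + 8
Answer: WP = mem[v] > -1 || 2*mem[q] + q != mem[v + 2] + mem[4] + 8


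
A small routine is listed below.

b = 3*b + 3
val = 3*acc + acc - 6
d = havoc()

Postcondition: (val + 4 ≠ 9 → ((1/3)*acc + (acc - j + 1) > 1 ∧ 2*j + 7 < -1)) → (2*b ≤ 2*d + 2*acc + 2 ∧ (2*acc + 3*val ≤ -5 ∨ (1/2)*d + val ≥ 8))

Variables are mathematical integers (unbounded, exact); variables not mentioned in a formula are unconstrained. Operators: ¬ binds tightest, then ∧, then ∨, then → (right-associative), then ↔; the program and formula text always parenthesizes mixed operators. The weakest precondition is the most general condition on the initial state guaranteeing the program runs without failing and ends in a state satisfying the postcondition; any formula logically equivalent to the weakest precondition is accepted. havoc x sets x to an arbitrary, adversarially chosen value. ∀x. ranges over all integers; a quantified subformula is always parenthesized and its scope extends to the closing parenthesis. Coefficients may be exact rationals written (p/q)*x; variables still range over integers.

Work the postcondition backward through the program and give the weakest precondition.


Working backward. After the program, the postcondition (val + 4 ≠ 9 → ((1/3)*acc + (acc - j + 1) > 1 ∧ 2*j + 7 < -1)) → (2*b ≤ 2*d + 2*acc + 2 ∧ (2*acc + 3*val ≤ -5 ∨ (1/2)*d + val ≥ 8)) must hold; in canonical form it is (val ≠ 5 → ((4/3)*acc > j ∧ 2*j < -8)) → (2*b ≤ 2*acc + 2*d + 2 ∧ (2*acc + 3*val ≤ -5 ∨ (1/2)*d + val ≥ 8)).
Before havoc d: ∀d_1. ((val ≠ 5 → ((4/3)*acc > j ∧ 2*j < -8)) → (2*b ≤ 2*acc + 2*d_1 + 2 ∧ (2*acc + 3*val ≤ -5 ∨ (1/2)*d_1 + val ≥ 8)))
Before val := 3*acc + acc - 6: ∀d_1. ((4*acc ≠ 11 → ((4/3)*acc > j ∧ 2*j < -8)) → (2*b ≤ 2*acc + 2*d_1 + 2 ∧ (14*acc ≤ 13 ∨ 4*acc + (1/2)*d_1 ≥ 14)))
Before b := 3*b + 3: ∀d_1. ((4*acc ≠ 11 → ((4/3)*acc > j ∧ 2*j < -8)) → (6*b ≤ 2*acc + 2*d_1 - 4 ∧ (14*acc ≤ 13 ∨ 4*acc + (1/2)*d_1 ≥ 14)))
Answer: WP = ∀d_1. ((4*acc ≠ 11 → ((4/3)*acc > j ∧ 2*j < -8)) → (6*b ≤ 2*acc + 2*d_1 - 4 ∧ (14*acc ≤ 13 ∨ 4*acc + (1/2)*d_1 ≥ 14)))


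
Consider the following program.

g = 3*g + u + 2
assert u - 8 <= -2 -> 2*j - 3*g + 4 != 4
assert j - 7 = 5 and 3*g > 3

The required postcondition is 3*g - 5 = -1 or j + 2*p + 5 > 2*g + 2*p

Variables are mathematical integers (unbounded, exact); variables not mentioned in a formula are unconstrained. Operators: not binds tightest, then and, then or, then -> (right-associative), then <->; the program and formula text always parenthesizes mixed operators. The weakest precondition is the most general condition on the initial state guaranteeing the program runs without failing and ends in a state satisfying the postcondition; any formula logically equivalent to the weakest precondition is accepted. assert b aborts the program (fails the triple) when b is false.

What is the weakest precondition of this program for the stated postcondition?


Working backward. After the program, the postcondition 3*g - 5 = -1 or j + 2*p + 5 > 2*g + 2*p must hold; in canonical form it is 3*g = 4 or j > 2*g - 5.
Before assert j - 7 = 5 and 3*g > 3: j = 12 and 3*g > 3 and (3*g = 4 or j > 2*g - 5)
Before assert u - 8 <= -2 -> 2*j - 3*g + 4 != 4: (u <= 6 -> 2*j != 3*g) and j = 12 and 3*g > 3 and (3*g = 4 or j > 2*g - 5)
Before g := 3*g + u + 2: (u <= 6 -> 2*j != 9*g + 3*u + 6) and j = 12 and 9*g + 3*u > -3 and (9*g + 3*u = -2 or j > 6*g + 2*u - 1)
Answer: WP = (u <= 6 -> 2*j != 9*g + 3*u + 6) and j = 12 and 9*g + 3*u > -3 and (9*g + 3*u = -2 or j > 6*g + 2*u - 1)


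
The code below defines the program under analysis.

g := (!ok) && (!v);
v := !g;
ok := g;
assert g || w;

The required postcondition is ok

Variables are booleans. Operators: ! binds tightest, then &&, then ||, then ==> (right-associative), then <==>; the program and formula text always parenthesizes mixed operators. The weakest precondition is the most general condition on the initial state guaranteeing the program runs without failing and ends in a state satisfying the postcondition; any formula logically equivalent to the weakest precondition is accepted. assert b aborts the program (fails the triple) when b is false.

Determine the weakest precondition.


Working backward. After the program, ok must hold.
Before assert g || w: (g || w) && ok
Before ok := g: (g || w) && g
Before v := !g: (g || w) && g
Before g := (!ok) && (!v): (((!ok) && (!v)) || w) && (!ok) && (!v)
Answer: WP = (((!ok) && (!v)) || w) && (!ok) && (!v)


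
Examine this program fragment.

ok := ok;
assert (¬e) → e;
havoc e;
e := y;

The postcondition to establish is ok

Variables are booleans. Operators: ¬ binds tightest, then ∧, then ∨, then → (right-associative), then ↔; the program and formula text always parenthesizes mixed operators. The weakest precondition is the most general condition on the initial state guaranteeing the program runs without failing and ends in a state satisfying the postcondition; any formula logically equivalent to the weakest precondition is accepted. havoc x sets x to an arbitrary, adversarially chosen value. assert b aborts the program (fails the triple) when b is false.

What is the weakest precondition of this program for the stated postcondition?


Working backward. After the program, ok must hold.
Before e := y: ok
Before havoc e: ok
Before assert (¬e) → e: ((¬e) → e) ∧ ok
Before ok := ok: ((¬e) → e) ∧ ok
Answer: WP = ((¬e) → e) ∧ ok


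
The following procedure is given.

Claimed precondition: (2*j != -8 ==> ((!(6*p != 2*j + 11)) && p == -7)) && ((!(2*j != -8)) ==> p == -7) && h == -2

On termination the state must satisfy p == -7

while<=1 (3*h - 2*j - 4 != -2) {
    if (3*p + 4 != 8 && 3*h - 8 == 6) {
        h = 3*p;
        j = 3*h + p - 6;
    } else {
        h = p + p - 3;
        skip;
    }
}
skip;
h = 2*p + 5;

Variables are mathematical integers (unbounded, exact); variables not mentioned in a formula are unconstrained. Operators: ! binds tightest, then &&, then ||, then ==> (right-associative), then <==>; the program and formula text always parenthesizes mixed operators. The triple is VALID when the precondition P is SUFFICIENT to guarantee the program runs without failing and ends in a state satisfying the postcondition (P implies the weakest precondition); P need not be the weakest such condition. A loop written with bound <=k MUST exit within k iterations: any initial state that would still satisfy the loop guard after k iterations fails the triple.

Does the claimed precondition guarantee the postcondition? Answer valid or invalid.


Working backward. After the program, p == -7 must hold.
Before h := 2*p + 5: p == -7
Before skip: p == -7
Before the loop (bound <=1), unroll the exhaustion recursion (WP_0 = exit-now case; WP_j = one more guarded iteration, up to j = 1):
  WP_0: (!(3*h != 2*j + 2)) && p == -7
  WP_1: (3*h != 2*j + 2 ==> (((3*p != 4 && 3*h == 14) ==> ((!(11*p != 10)) && p == -7)) && ((!(3*p != 4 && 3*h == 14)) ==> ((!(6*p != 2*j + 11)) && p == -7)))) && ((!(3*h != 2*j + 2)) ==> p == -7)
So before the loop: (3*h != 2*j + 2 ==> (((3*p != 4 && 3*h == 14) ==> ((!(11*p != 10)) && p == -7)) && ((!(3*p != 4 && 3*h == 14)) ==> ((!(6*p != 2*j + 11)) && p == -7)))) && ((!(3*h != 2*j + 2)) ==> p == -7)
The weakest precondition is (3*h != 2*j + 2 ==> (((3*p != 4 && 3*h == 14) ==> ((!(11*p != 10)) && p == -7)) && ((!(3*p != 4 && 3*h == 14)) ==> ((!(6*p != 2*j + 11)) && p == -7)))) && ((!(3*h != 2*j + 2)) ==> p == -7).
Check whether (2*j != -8 ==> ((!(6*p != 2*j + 11)) && p == -7)) && ((!(2*j != -8)) ==> p == -7) && h == -2 implies it.
Every state satisfying the precondition satisfies the weakest precondition: the implication holds.
Answer: valid


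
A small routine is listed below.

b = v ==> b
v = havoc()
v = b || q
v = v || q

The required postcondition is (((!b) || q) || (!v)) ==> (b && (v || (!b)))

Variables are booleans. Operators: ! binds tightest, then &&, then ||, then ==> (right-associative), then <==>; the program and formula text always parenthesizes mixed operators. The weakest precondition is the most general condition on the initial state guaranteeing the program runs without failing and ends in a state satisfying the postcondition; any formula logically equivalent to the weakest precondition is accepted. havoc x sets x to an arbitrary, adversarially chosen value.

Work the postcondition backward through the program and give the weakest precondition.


Working backward. After the program, the postcondition (((!b) || q) || (!v)) ==> (b && (v || (!b))) must hold; in canonical form it is ((!b) || q || (!v)) ==> (b && (v || (!b))).
Before v := v || q: ((!b) || q || (!(v || q))) ==> (b && (v || q || (!b)))
Before v := b || q: ((!b) || q || (!(b || q))) ==> b
Before havoc v: ((!b) || q || (!(b || q))) ==> b
Before b := v ==> b: ((!(v ==> b)) || q || (!((v ==> b) || q))) ==> (v ==> b)
Answer: WP = ((!(v ==> b)) || q || (!((v ==> b) || q))) ==> (v ==> b)


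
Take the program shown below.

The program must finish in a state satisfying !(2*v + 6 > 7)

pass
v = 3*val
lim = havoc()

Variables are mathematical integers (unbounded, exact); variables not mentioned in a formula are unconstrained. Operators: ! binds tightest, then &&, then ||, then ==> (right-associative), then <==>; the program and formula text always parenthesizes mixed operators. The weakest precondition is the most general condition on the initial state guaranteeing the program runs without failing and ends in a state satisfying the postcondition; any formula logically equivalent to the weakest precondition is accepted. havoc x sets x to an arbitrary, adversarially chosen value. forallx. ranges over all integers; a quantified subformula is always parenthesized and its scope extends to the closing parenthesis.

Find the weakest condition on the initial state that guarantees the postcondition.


Working backward. After the program, the postcondition !(2*v + 6 > 7) must hold; in canonical form it is !(2*v > 1).
Before havoc lim: !(2*v > 1)
Before v := 3*val: !(6*val > 1)
Before skip: !(6*val > 1)
Answer: WP = !(6*val > 1)


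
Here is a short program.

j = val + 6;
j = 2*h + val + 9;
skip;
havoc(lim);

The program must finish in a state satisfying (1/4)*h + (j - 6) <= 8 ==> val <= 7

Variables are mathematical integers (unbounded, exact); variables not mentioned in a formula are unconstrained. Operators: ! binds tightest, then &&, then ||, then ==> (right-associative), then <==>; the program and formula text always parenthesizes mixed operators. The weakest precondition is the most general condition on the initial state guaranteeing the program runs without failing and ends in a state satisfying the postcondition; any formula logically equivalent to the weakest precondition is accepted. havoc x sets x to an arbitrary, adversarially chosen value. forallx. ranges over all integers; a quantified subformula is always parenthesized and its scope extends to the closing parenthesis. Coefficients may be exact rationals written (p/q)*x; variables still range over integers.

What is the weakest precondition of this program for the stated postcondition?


Working backward. After the program, the postcondition (1/4)*h + (j - 6) <= 8 ==> val <= 7 must hold; in canonical form it is (1/4)*h + j <= 14 ==> val <= 7.
Before havoc lim: (1/4)*h + j <= 14 ==> val <= 7
Before skip: (1/4)*h + j <= 14 ==> val <= 7
Before j := 2*h + val + 9: (9/4)*h + val <= 5 ==> val <= 7
Before j := val + 6: (9/4)*h + val <= 5 ==> val <= 7
Answer: WP = (9/4)*h + val <= 5 ==> val <= 7


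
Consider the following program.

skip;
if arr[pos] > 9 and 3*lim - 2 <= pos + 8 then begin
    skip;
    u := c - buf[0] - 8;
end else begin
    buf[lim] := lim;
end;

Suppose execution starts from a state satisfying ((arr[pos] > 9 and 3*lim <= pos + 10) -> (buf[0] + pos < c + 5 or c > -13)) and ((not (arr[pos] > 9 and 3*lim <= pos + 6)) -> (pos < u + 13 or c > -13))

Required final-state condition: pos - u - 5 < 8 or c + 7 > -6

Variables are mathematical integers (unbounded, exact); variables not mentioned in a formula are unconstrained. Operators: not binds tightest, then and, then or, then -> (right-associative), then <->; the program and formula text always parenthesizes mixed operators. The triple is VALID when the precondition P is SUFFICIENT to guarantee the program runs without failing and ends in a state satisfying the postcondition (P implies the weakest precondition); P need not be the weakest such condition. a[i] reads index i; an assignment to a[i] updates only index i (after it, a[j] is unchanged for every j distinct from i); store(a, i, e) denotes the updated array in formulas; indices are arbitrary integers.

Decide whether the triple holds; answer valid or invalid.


Working backward. After the program, the postcondition pos - u - 5 < 8 or c + 7 > -6 must hold; in canonical form it is pos < u + 13 or c > -13.
Then branch requires buf[0] + pos < c + 5 or c > -13; else branch requires pos < u + 13 or c > -13.
Before the if: ((arr[pos] > 9 and 3*lim <= pos + 10) -> (buf[0] + pos < c + 5 or c > -13)) and ((not (arr[pos] > 9 and 3*lim <= pos + 10)) -> (pos < u + 13 or c > -13))
Before skip: ((arr[pos] > 9 and 3*lim <= pos + 10) -> (buf[0] + pos < c + 5 or c > -13)) and ((not (arr[pos] > 9 and 3*lim <= pos + 10)) -> (pos < u + 13 or c > -13))
The weakest precondition is ((arr[pos] > 9 and 3*lim <= pos + 10) -> (buf[0] + pos < c + 5 or c > -13)) and ((not (arr[pos] > 9 and 3*lim <= pos + 10)) -> (pos < u + 13 or c > -13)).
Check whether ((arr[pos] > 9 and 3*lim <= pos + 10) -> (buf[0] + pos < c + 5 or c > -13)) and ((not (arr[pos] > 9 and 3*lim <= pos + 6)) -> (pos < u + 13 or c > -13)) implies it.
Every state satisfying the precondition satisfies the weakest precondition: the implication holds.
Answer: valid


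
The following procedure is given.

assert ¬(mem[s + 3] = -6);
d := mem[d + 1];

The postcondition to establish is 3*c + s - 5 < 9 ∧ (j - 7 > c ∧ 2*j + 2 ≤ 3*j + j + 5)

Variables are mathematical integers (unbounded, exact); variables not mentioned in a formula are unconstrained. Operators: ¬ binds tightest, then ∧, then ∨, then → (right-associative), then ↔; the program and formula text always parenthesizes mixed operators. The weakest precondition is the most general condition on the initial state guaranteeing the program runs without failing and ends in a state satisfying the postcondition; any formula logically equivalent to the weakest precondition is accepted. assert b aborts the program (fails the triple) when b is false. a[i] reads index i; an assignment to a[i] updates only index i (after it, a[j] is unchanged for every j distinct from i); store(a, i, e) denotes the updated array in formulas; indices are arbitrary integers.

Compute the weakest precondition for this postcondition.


Working backward. After the program, the postcondition 3*c + s - 5 < 9 ∧ (j - 7 > c ∧ 2*j + 2 ≤ 3*j + j + 5) must hold; in canonical form it is 3*c + s < 14 ∧ j > c + 7 ∧ 2*j ≥ -3.
Before d := mem[d + 1]: 3*c + s < 14 ∧ j > c + 7 ∧ 2*j ≥ -3
Before assert ¬(mem[s + 3] = -6): (¬(mem[s + 3] = -6)) ∧ 3*c + s < 14 ∧ j > c + 7 ∧ 2*j ≥ -3
Answer: WP = (¬(mem[s + 3] = -6)) ∧ 3*c + s < 14 ∧ j > c + 7 ∧ 2*j ≥ -3


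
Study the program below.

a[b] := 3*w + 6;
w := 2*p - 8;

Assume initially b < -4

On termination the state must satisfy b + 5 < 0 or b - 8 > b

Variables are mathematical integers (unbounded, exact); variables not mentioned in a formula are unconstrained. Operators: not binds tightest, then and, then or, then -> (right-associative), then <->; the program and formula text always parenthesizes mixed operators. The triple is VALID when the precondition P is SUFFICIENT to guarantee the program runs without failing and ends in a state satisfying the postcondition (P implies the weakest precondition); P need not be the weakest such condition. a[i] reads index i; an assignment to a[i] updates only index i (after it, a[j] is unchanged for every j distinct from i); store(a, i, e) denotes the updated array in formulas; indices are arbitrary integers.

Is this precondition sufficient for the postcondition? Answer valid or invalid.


Working backward. After the program, the postcondition b + 5 < 0 or b - 8 > b must hold; in canonical form it is b < -5.
Before w := 2*p - 8: b < -5
Before a[b] := 3*w + 6: b < -5
The weakest precondition is b < -5.
Check whether b < -4 implies it.
Countermodel: at the initial state b = -5, the precondition holds but the weakest precondition fails.
Answer: invalid


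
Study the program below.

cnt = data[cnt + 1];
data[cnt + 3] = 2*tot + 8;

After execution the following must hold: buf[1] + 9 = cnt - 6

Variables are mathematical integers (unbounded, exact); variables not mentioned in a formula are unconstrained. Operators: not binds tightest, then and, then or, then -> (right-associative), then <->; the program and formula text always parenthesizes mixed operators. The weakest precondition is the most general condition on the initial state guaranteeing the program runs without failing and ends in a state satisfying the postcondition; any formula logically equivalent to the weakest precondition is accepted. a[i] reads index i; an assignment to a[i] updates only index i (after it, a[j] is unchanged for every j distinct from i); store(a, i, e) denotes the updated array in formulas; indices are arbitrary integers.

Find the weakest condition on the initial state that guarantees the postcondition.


Working backward. After the program, the postcondition buf[1] + 9 = cnt - 6 must hold; in canonical form it is buf[1] = cnt - 15.
Before data[cnt + 3] := 2*tot + 8: buf[1] = cnt - 15
Before cnt := data[cnt + 1]: buf[1] = data[cnt + 1] - 15
Answer: WP = buf[1] = data[cnt + 1] - 15


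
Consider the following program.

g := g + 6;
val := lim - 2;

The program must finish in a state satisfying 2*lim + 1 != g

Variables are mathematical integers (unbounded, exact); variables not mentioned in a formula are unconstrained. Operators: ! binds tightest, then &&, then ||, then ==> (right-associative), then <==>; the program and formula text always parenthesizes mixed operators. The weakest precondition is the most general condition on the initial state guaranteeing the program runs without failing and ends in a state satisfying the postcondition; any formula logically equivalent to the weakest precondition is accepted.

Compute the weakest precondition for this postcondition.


Working backward. After the program, the postcondition 2*lim + 1 != g must hold; in canonical form it is 2*lim != g - 1.
Before val := lim - 2: 2*lim != g - 1
Before g := g + 6: 2*lim != g + 5
Answer: WP = 2*lim != g + 5


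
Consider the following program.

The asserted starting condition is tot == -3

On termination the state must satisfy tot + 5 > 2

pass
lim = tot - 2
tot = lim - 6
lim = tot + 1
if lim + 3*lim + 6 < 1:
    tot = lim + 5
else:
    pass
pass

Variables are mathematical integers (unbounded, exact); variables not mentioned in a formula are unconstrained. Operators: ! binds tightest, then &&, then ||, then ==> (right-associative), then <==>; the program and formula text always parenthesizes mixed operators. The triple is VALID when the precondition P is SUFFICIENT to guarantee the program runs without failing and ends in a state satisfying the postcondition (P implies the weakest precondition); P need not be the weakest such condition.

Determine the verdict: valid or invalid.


Working backward. After the program, the postcondition tot + 5 > 2 must hold; in canonical form it is tot > -3.
Before skip: tot > -3
Then branch requires lim > -8; else branch requires tot > -3.
Before the if: (4*lim < -5 ==> lim > -8) && ((!(4*lim < -5)) ==> tot > -3)
Before lim := tot + 1: (4*tot < -9 ==> tot > -9) && ((!(4*tot < -9)) ==> tot > -3)
Before tot := lim - 6: (4*lim < 15 ==> lim > -3) && ((!(4*lim < 15)) ==> lim > 3)
Before lim := tot - 2: (4*tot < 23 ==> tot > -1) && ((!(4*tot < 23)) ==> tot > 5)
Before skip: (4*tot < 23 ==> tot > -1) && ((!(4*tot < 23)) ==> tot > 5)
The weakest precondition is (4*tot < 23 ==> tot > -1) && ((!(4*tot < 23)) ==> tot > 5).
Check whether tot == -3 implies it.
Countermodel: at the initial state tot = -3, the precondition holds but the weakest precondition fails.
Answer: invalid


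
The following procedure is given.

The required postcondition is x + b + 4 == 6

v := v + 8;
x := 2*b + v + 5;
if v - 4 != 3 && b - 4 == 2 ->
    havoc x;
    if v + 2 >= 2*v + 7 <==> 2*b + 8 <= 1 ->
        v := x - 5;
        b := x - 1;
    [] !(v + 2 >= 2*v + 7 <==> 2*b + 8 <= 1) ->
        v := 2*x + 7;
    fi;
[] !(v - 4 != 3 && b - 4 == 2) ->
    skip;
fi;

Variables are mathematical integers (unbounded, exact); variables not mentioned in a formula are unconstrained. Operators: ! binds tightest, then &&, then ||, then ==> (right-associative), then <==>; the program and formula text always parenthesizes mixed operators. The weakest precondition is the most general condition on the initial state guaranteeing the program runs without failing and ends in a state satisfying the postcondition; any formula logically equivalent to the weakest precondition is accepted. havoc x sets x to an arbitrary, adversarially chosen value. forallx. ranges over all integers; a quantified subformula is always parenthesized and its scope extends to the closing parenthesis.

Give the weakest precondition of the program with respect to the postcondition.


Working backward. After the program, the postcondition x + b + 4 == 6 must hold; in canonical form it is b + x == 2.
Then branch requires forall x_1. (((v <= -5 <==> 2*b <= -7) ==> 2*x_1 == 3) && ((!(v <= -5 <==> 2*b <= -7)) ==> b + x_1 == 2)); else branch requires b + x == 2.
Before the if: ((v != 7 && b == 6) ==> (forall x_1. (((v <= -5 <==> 2*b <= -7) ==> 2*x_1 == 3) && ((!(v <= -5 <==> 2*b <= -7)) ==> b + x_1 == 2)))) && ((!(v != 7 && b == 6)) ==> b + x == 2)
Before x := 2*b + v + 5: ((v != 7 && b == 6) ==> (forall x_1. (((v <= -5 <==> 2*b <= -7) ==> 2*x_1 == 3) && ((!(v <= -5 <==> 2*b <= -7)) ==> b + x_1 == 2)))) && ((!(v != 7 && b == 6)) ==> 3*b + v == -3)
Before v := v + 8: ((v != -1 && b == 6) ==> (forall x_1. (((v <= -13 <==> 2*b <= -7) ==> 2*x_1 == 3) && ((!(v <= -13 <==> 2*b <= -7)) ==> b + x_1 == 2)))) && ((!(v != -1 && b == 6)) ==> 3*b + v == -11)
Answer: WP = ((v != -1 && b == 6) ==> (forall x_1. (((v <= -13 <==> 2*b <= -7) ==> 2*x_1 == 3) && ((!(v <= -13 <==> 2*b <= -7)) ==> b + x_1 == 2)))) && ((!(v != -1 && b == 6)) ==> 3*b + v == -11)


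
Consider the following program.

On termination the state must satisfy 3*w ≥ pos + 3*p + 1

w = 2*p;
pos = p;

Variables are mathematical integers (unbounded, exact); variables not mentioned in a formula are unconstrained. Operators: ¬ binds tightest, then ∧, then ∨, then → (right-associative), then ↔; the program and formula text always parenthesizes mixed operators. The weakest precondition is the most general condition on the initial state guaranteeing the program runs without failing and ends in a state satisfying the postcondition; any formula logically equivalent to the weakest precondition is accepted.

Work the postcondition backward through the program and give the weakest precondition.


Working backward. After the program, the postcondition 3*w ≥ pos + 3*p + 1 must hold; in canonical form it is 3*w ≥ 3*p + pos + 1.
Before pos := p: 3*w ≥ 4*p + 1
Before w := 2*p: 2*p ≥ 1
Answer: WP = 2*p ≥ 1


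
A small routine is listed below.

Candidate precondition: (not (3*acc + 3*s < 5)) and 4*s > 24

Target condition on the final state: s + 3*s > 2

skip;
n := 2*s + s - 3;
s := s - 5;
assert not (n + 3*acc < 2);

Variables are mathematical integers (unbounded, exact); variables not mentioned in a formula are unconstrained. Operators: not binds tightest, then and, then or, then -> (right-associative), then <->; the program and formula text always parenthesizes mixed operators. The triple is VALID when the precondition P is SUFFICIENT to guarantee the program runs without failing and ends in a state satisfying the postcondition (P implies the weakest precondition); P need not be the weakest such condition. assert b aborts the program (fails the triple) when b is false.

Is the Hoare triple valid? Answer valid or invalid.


Working backward. After the program, the postcondition s + 3*s > 2 must hold; in canonical form it is 4*s > 2.
Before assert not (n + 3*acc < 2): (not (3*acc + n < 2)) and 4*s > 2
Before s := s - 5: (not (3*acc + n < 2)) and 4*s > 22
Before n := 2*s + s - 3: (not (3*acc + 3*s < 5)) and 4*s > 22
Before skip: (not (3*acc + 3*s < 5)) and 4*s > 22
The weakest precondition is (not (3*acc + 3*s < 5)) and 4*s > 22.
Check whether (not (3*acc + 3*s < 5)) and 4*s > 24 implies it.
Every state satisfying the precondition satisfies the weakest precondition: the implication holds.
Answer: valid
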